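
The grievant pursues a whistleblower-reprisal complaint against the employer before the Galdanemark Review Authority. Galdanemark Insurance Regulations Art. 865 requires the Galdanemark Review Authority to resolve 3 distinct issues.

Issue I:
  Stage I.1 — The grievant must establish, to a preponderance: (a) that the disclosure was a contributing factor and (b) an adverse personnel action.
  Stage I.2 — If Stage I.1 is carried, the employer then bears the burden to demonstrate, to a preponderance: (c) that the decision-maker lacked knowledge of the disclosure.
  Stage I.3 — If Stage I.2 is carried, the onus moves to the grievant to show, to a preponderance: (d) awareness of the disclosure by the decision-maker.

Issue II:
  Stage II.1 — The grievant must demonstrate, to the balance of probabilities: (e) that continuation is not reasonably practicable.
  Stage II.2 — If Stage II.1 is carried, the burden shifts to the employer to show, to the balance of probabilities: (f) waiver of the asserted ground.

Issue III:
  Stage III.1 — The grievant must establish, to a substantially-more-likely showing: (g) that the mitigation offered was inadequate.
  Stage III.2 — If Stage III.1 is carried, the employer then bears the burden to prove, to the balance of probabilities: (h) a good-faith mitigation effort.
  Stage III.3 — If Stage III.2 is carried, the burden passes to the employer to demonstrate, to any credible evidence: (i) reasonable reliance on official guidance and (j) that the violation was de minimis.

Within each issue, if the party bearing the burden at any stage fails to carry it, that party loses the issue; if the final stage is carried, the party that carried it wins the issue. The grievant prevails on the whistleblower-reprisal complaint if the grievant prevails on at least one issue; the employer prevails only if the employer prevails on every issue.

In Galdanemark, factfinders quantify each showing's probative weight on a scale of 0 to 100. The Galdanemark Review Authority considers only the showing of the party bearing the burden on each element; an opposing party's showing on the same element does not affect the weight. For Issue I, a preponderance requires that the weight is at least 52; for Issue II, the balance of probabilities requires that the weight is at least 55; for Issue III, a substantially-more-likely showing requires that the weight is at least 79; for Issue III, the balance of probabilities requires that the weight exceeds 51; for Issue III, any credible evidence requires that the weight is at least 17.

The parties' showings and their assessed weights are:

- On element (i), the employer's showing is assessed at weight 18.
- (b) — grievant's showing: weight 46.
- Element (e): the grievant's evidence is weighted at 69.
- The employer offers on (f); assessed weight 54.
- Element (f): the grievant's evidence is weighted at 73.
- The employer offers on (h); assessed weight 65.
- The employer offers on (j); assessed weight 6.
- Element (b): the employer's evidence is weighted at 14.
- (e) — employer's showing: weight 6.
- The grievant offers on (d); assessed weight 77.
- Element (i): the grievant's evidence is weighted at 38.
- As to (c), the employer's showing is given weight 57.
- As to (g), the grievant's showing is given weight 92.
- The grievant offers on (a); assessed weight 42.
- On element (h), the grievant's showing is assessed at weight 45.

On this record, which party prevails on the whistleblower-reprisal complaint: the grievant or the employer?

grievant

— Issue I —
Stage I.1 — burden on grievant; standard: a preponderance (weight is at least 52).
    (a): 42 < 52 [not met]
    (b): 46 (employer's 14 disregarded) < 52 [not met]
  The grievant does not carry Stage I.1.
The analysis ends at Stage I.1; the employer prevails on this issue.
— Issue II —
At Stage II.1 the grievant must meet the balance of probabilities (weight is at least 55): on (e) the weight is 69 (the employer's 6 is given no effect), which does reach 55, so (e) meets the standard.
  Stage II.1 carried; the burden shifts to the employer.
At Stage II.2 the employer must meet the balance of probabilities (weight is at least 55): on (f) the weight is 54 (the grievant's 73 is given no effect), < 55, so (f) does not meet the standard.
  Stage II.2 not carried; the employer fails its burden.
So the grievant prevails on this issue.
— Issue III —
Stage III.1 — burden on grievant; standard: a substantially-more-likely showing (weight is at least 79).
    (g): 92 ≥ 79 [met]
  The grievant carries Stage III.1; the employer now bears the burden.
Stage III.2 — burden on employer; standard: the balance of probabilities (weight exceeds 51).
    (h): 65 (grievant's 45 disregarded) > 51 [met]
  Stage III.2 carried; the burden remains with the employer.
Stage III.3 — burden on employer; standard: any credible evidence (weight is at least 17).
    (i): 18 (grievant's 38 disregarded) ≥ 17 [met]
    (j): 6 < 17 [not met]
  Not every element is met, so the employer fails to carry Stage III.3.
The grievant prevails on this issue.
Per-issue: Issue I → employer; Issue II → grievant; Issue III → grievant. The grievant must prevail on at least one issue; overall, the grievant prevails.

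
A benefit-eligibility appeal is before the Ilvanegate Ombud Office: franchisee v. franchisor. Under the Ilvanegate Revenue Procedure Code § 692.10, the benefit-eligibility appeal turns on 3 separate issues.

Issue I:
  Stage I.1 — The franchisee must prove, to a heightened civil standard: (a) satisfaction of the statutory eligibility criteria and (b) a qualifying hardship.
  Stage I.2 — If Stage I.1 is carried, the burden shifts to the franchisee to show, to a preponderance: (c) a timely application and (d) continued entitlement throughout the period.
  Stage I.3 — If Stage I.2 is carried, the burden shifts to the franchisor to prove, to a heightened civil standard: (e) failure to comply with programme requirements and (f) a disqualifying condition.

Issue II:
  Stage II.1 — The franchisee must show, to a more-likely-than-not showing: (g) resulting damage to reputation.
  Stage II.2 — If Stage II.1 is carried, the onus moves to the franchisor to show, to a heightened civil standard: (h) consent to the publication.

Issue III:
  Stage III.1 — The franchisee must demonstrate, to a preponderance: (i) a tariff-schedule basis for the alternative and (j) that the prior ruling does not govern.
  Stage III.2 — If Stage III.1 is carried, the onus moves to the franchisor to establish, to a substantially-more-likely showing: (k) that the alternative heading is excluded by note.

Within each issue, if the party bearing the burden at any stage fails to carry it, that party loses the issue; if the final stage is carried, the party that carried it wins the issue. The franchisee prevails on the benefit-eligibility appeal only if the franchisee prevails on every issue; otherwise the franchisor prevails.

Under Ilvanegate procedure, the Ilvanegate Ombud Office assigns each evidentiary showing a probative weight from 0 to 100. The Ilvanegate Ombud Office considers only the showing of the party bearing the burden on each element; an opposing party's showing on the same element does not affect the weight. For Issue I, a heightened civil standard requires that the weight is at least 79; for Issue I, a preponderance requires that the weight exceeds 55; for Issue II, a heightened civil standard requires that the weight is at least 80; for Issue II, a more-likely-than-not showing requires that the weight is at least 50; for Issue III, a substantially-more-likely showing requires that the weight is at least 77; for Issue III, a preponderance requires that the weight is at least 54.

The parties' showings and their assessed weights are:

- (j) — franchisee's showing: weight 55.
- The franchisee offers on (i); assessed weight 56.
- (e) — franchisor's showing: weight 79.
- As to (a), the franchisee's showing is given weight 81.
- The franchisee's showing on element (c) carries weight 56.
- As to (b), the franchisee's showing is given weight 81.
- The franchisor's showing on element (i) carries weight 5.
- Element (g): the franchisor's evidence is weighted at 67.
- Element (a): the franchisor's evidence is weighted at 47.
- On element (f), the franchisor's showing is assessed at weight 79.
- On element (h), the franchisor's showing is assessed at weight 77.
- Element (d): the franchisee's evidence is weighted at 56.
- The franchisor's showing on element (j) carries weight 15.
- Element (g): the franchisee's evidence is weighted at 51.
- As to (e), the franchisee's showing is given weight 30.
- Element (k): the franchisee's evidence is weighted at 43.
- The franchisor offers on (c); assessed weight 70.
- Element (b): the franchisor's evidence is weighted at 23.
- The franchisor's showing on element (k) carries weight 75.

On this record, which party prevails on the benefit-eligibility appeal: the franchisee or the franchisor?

— Issue I —
At Stage I.1 the franchisee must meet a heightened civil standard (weight is at least 79): on (a) the weight is 81 (the franchisor's 47 is given no effect), ≥ 79, so (a) meets the standard; on (b) the weight is 81 (the franchisor's 23 is given no effect), which does reach 79, so (b) meets the standard.
  Stage I.1 is satisfied; the franchisee continues to bear the burden.
At Stage I.2 the franchisee must meet a preponderance (weight exceeds 55): on (c) the weight is 56 (the franchisor's 70 is given no effect), > 55, so (c) meets the standard; on (d) the weight is 56, > 55, so (d) meets the standard.
  Stage I.2 is satisfied; the onus moves to the franchisor.
At Stage I.3 the franchisor must meet a heightened civil standard (weight is at least 79): on (e) the weight is 79 (the franchisee's 30 is given no effect), which does reach 79, so (e) meets the standard; on (f) the weight is 79, ≥ 79, so (f) meets the standard.
  The franchisor carries the last stage.
Every stage carried; the franchisor prevails on this issue.
— Issue II —
Stage II.1 (franchisee, a more-likely-than-not showing, weight is at least 50): (g) 51 (franchisor's 67 disregarded) ≥ 50 — meets.
  All elements met. The burden passes to the franchisor.
Stage II.2 (franchisor, a heightened civil standard, weight is at least 80): (h) 77 < 80 — fails.
  Not every element is met, so the franchisor fails to carry Stage II.2.
The franchisee prevails on this issue.
— Issue III —
Stage III.1 — burden on franchisee; standard: a preponderance (weight is at least 54).
    (i): 56 (franchisor's 5 disregarded) ≥ 54 [met]
    (j): 55 (franchisor's 15 disregarded) ≥ 54 [met]
  The franchisee carries Stage III.1; the franchisor now bears the burden.
Stage III.2 — burden on franchisor; standard: a substantially-more-likely showing (weight is at least 77).
    (k): 75 (franchisee's 43 disregarded) < 77 [not met]
  The franchisor does not carry Stage III.2.
The analysis ends at Stage III.2; the franchisee prevails on this issue.
Per-issue: Issue I → franchisor; Issue II → franchisee; Issue III → franchisee. The franchisee must prevail on every issue; overall, the franchisor prevails.

franchisor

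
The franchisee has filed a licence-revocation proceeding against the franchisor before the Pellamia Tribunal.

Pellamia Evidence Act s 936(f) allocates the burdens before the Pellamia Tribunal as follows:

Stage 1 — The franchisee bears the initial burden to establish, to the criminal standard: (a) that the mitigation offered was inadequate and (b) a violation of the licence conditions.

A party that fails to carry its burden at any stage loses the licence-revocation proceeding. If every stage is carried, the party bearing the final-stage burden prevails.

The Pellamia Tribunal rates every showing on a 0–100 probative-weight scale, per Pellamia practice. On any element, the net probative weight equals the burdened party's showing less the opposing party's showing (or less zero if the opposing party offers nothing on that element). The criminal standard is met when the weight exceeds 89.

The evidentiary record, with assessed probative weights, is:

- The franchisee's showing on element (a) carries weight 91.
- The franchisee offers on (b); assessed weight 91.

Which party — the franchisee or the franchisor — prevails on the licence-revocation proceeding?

Stage 1 (franchisee, the criminal standard, weight exceeds 89): (a) 91 > 89 — meets; (b) 91 > 89 — meets.
  All elements met at the final stage.
All stages carried — the franchisee prevails.

franchisee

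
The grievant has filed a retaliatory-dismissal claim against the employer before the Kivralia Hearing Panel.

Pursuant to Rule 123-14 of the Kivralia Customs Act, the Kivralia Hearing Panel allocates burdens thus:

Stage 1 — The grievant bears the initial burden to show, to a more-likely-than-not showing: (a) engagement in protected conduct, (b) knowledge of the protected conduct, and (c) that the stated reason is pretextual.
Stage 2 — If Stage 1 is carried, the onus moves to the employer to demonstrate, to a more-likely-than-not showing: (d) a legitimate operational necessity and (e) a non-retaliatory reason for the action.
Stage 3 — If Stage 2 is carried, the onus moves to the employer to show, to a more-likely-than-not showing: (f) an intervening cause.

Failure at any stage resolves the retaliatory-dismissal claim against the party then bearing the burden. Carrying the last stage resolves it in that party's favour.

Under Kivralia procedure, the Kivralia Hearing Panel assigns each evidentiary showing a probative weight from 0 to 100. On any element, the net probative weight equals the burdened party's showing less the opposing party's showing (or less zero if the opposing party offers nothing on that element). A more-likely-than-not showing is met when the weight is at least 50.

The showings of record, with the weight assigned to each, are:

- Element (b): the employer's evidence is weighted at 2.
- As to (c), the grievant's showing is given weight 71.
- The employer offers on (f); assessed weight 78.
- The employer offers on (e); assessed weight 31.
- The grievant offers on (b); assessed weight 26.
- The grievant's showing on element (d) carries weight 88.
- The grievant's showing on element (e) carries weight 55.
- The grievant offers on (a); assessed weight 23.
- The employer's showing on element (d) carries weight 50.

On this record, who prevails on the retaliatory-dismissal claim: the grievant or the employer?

Stage 1 — burden on grievant; standard: a more-likely-than-not showing (weight is at least 50).
    (a): 23 < 50 [not met]
    (b): 26 − 2 = 24 < 50 [not met]
    (c): 71 ≥ 50 [met]
  Stage 1 not carried; the grievant fails its burden.
The analysis ends at Stage 1; the employer prevails.

employer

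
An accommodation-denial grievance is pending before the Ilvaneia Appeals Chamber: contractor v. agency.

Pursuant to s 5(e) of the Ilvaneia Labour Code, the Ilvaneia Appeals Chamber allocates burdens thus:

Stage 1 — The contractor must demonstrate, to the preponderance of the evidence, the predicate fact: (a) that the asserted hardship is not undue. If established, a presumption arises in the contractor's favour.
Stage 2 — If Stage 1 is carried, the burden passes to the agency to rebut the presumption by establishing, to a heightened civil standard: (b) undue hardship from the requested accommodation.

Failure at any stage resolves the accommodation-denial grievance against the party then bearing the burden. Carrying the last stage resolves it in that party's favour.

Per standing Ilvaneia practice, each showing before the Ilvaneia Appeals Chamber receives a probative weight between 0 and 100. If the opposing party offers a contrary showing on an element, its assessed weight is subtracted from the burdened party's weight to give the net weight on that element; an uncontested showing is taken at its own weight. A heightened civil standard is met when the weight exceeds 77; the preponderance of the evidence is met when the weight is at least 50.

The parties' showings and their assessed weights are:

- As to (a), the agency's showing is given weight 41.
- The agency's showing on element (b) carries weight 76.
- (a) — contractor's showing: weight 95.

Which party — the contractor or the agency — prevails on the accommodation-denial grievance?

contractor

Stage 1 (contractor, the preponderance of the evidence, weight is at least 50): (a) net 95−41=54 ≥ 50 — meets.
  Stage 1 is satisfied; the onus moves to the agency.
Stage 2 (agency, a heightened civil standard, weight exceeds 77): (b) 76 ≤ 77 — fails.
  The agency does not carry Stage 2.
So the contractor prevails.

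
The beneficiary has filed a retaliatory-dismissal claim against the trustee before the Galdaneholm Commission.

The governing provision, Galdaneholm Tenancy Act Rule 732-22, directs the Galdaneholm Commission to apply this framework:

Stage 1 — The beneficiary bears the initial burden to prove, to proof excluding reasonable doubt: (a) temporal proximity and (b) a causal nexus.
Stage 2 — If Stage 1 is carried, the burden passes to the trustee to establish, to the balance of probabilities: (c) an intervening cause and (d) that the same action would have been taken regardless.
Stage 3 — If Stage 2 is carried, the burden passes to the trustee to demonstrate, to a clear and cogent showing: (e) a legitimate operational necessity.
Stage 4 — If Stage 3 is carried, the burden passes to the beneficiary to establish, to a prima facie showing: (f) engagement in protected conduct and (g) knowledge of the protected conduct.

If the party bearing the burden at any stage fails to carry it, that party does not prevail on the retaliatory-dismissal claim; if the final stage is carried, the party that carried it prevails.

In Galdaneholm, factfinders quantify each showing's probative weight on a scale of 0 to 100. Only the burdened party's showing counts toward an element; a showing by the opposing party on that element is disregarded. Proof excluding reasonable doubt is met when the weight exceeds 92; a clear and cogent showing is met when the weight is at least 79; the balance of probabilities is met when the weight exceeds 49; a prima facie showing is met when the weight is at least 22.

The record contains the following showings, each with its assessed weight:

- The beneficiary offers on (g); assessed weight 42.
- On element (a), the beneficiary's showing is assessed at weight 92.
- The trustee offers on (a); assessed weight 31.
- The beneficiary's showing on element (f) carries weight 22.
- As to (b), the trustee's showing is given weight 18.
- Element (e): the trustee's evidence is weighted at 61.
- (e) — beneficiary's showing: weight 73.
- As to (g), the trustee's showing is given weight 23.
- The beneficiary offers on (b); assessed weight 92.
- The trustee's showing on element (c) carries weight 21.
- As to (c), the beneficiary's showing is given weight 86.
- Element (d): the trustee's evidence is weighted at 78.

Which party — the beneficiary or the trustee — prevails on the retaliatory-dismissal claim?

Stage 1 (beneficiary, proof excluding reasonable doubt, weight exceeds 92): (a) 92 (trustee's 31 disregarded) ≤ 92 — fails; (b) 92 (trustee's 18 disregarded) ≤ 92 — fails.
  Not every element is met, so the beneficiary fails to carry Stage 1.
So the trustee prevails.

trustee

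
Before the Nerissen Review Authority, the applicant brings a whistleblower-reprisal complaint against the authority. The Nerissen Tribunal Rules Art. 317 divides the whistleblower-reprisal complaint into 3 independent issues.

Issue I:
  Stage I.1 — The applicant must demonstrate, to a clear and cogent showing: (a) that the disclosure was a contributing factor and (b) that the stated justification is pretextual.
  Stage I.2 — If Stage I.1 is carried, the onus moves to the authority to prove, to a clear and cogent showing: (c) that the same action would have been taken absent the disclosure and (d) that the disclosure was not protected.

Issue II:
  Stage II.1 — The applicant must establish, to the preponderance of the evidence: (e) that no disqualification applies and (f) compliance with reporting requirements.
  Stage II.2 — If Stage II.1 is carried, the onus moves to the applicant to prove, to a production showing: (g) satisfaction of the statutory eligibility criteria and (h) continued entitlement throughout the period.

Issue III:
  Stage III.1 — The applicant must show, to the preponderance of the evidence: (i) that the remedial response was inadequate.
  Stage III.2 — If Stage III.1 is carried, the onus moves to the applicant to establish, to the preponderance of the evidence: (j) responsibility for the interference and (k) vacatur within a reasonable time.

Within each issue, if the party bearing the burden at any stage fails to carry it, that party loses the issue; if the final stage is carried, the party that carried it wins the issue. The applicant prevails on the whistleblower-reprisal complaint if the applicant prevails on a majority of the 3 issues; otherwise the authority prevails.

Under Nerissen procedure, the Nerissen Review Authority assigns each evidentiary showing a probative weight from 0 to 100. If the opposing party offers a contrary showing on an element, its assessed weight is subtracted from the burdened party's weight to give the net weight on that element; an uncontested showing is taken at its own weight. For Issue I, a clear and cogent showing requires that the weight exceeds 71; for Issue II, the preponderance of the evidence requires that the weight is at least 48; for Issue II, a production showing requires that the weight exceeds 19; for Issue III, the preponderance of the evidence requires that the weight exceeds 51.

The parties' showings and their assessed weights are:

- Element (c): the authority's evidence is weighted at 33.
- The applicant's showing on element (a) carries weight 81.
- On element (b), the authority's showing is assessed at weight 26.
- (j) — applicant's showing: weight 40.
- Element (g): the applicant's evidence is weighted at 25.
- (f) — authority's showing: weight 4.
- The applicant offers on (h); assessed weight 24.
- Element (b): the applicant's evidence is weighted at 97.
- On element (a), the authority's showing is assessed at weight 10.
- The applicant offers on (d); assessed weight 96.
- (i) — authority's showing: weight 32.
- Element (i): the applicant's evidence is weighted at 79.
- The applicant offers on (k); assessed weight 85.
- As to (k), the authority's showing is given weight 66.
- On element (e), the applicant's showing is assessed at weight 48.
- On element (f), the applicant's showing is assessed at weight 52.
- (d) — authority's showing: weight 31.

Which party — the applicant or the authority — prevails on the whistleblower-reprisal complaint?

— Issue I —
At Stage I.1 the applicant must meet a clear and cogent showing (weight exceeds 71): on (a) the weight is 81 less the opposing 10 gives net 71, ≤ 71, so (a) does not meet the standard; on (b) the weight is 97 less the opposing 26 gives net 71, ≤ 71, so (b) does not meet the standard.
  Stage I.1 not carried; the applicant fails its burden.
So the authority prevails on this issue.
— Issue II —
At Stage II.1 the applicant must meet the preponderance of the evidence (weight is at least 48): on (e) the weight is 48, which does reach 48, so (e) meets the standard; on (f) the weight is 52 less the opposing 4 gives net 48, ≥ 48, so (f) meets the standard.
  Stage II.1 carried; the burden remains with the applicant.
At Stage II.2 the applicant must meet a production showing (weight exceeds 19): on (g) the weight is 25, > 19, so (g) meets the standard; on (h) the weight is 24, > 19, so (h) meets the standard.
  Stage II.2 carried; the final stage is satisfied.
All stages carried — the applicant prevails on this issue.
— Issue III —
At Stage III.1 the applicant must meet the preponderance of the evidence (weight exceeds 51): on (i) the weight is 79 less the opposing 32 gives net 47, ≤ 51, so (i) does not meet the standard.
  Stage III.1 not carried; the applicant fails its burden.
The analysis ends at Stage III.1; the authority prevails on this issue.
Per-issue: Issue I → authority; Issue II → applicant; Issue III → authority. The applicant must prevail on a majority of issues; overall, the authority prevails.

authority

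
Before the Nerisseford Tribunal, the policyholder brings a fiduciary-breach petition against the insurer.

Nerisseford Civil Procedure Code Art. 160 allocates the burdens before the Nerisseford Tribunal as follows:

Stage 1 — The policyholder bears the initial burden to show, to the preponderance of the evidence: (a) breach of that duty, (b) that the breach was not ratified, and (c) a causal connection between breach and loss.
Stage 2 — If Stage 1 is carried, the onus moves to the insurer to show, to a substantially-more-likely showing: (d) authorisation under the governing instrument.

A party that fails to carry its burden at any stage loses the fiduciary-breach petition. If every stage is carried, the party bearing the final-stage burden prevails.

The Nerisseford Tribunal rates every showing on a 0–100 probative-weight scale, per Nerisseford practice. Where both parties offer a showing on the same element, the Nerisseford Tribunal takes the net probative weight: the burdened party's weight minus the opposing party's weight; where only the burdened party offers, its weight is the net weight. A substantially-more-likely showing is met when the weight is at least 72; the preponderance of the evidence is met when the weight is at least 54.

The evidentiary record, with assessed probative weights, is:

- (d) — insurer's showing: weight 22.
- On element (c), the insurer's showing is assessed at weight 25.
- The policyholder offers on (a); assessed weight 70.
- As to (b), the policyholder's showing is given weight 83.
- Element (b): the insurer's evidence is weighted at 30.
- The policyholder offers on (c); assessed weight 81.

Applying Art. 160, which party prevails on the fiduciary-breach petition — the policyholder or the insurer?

Stage 1 (policyholder, the preponderance of the evidence, weight is at least 54): (a) 70 ≥ 54 — meets; (b) net 83−30=53 < 54 — fails; (c) net 81−25=56 ≥ 54 — meets.
  Stage 1 not carried; the policyholder fails its burden.
So the insurer prevails.

insurer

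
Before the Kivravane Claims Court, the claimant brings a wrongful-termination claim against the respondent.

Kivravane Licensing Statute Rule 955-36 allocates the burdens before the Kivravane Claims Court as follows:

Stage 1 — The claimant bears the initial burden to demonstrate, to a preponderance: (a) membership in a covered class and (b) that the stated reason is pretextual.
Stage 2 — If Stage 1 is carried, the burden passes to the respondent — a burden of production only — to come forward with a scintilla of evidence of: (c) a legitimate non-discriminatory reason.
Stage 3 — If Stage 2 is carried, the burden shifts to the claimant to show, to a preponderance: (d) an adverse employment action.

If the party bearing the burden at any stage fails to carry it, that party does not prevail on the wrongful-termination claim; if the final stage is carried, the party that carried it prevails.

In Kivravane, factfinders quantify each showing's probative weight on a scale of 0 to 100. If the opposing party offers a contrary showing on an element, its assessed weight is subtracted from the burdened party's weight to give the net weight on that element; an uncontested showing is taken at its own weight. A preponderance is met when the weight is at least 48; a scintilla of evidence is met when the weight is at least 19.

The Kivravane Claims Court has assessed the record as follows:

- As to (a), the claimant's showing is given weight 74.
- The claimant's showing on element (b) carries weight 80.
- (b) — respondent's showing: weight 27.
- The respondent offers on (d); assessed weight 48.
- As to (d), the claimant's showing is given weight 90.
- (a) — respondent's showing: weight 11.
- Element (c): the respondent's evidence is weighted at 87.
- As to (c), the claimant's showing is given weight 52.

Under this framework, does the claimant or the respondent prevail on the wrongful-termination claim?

respondent

At Stage 1 the claimant must meet a preponderance (weight is at least 48): on (a) the weight is 74 less the opposing 11 gives net 63, which does reach 48, so (a) meets the standard; on (b) the weight is 80 less the opposing 27 gives net 53, which does reach 48, so (b) meets the standard.
  Stage 1 is satisfied; the onus moves to the respondent.
At Stage 2 the respondent must meet a scintilla of evidence (weight is at least 19): on (c) the weight is 87 less the opposing 52 gives net 35, ≥ 19, so (c) meets the standard.
  All elements met. The burden passes to the claimant.
At Stage 3 the claimant must meet a preponderance (weight is at least 48): on (d) the weight is 90 less the opposing 48 gives net 42, < 48, so (d) does not meet the standard.
  The claimant does not carry Stage 3.
The analysis ends at Stage 3; the respondent prevails.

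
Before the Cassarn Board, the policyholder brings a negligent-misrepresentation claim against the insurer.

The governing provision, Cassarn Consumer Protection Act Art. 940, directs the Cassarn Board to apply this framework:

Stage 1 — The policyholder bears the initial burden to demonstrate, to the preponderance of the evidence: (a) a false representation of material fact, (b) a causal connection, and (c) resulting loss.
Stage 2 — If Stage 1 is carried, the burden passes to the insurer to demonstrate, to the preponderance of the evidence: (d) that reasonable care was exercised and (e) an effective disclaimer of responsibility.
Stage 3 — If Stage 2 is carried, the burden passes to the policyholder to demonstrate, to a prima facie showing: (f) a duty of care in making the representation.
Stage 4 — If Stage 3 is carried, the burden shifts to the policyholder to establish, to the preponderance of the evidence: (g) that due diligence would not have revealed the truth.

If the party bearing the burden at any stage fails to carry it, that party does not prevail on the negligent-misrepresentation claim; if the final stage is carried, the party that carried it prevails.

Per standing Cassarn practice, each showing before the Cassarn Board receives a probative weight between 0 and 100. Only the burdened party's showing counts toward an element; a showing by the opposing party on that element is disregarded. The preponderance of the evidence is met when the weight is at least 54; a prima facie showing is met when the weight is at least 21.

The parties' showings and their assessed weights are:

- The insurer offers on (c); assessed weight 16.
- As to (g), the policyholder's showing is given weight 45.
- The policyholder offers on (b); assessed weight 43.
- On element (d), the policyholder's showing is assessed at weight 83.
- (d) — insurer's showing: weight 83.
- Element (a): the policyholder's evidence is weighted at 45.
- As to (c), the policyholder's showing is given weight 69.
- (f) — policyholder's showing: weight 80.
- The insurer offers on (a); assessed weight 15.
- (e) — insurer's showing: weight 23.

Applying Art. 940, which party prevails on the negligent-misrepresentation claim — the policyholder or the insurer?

At Stage 1 the policyholder must meet the preponderance of the evidence (weight is at least 54): on (a) the weight is 45 (the insurer's 15 is given no effect), which does not reach 54, so (a) does not meet the standard; on (b) the weight is 43, which does not reach 54, so (b) does not meet the standard; on (c) the weight is 69 (the insurer's 16 is given no effect), which does reach 54, so (c) meets the standard.
  The policyholder does not carry Stage 1.
So the insurer prevails.

insurer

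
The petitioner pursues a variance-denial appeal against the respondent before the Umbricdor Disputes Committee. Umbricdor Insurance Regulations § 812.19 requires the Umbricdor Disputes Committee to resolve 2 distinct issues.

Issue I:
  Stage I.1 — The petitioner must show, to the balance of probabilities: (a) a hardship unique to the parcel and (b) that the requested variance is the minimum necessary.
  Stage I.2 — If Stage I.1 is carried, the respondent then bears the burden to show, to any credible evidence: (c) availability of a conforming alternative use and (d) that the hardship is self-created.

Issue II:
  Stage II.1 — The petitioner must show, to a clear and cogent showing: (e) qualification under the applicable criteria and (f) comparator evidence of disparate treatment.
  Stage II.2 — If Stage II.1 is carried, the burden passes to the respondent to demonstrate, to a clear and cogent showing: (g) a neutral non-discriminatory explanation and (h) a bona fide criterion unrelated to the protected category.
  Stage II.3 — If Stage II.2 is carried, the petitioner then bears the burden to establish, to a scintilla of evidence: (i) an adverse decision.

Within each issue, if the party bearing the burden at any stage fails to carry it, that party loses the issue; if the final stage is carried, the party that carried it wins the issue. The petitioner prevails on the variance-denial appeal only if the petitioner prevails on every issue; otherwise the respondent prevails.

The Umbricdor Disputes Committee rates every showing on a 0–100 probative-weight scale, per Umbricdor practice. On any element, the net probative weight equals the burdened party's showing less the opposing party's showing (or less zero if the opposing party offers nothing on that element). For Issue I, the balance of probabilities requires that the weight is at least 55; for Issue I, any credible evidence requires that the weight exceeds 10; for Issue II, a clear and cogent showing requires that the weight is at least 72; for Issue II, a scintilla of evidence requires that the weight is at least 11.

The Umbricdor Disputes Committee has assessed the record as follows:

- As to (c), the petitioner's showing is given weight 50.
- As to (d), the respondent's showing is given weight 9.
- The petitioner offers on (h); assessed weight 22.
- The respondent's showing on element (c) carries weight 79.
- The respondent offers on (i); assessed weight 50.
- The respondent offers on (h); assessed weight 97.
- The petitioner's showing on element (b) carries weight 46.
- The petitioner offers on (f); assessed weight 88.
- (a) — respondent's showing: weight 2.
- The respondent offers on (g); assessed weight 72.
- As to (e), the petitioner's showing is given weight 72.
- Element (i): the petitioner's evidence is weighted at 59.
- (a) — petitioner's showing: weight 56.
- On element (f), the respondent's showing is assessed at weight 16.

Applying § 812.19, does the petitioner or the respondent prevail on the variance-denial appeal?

— Issue I —
Stage I.1 — burden on petitioner; standard: the balance of probabilities (weight is at least 55).
    (a): 56 − 2 = 54 < 55 [not met]
    (b): 46 < 55 [not met]
  The petitioner does not carry Stage I.1.
So the respondent prevails on this issue.
— Issue II —
Stage II.1 — burden on petitioner; standard: a clear and cogent showing (weight is at least 72).
    (e): 72 ≥ 72 [met]
    (f): 88 − 16 = 72 ≥ 72 [met]
  The petitioner carries Stage II.1; the respondent now bears the burden.
Stage II.2 — burden on respondent; standard: a clear and cogent showing (weight is at least 72).
    (g): 72 ≥ 72 [met]
    (h): 97 − 22 = 75 ≥ 72 [met]
  The respondent carries Stage II.2; the petitioner now bears the burden.
Stage II.3 — burden on petitioner; standard: a scintilla of evidence (weight is at least 11).
    (i): 59 − 50 = 9 < 11 [not met]
  Stage II.3 not carried; the petitioner fails its burden.
The analysis ends at Stage II.3; the respondent prevails on this issue.
Per-issue: Issue I → respondent; Issue II → respondent. The petitioner must prevail on every issue; overall, the respondent prevails.

respondent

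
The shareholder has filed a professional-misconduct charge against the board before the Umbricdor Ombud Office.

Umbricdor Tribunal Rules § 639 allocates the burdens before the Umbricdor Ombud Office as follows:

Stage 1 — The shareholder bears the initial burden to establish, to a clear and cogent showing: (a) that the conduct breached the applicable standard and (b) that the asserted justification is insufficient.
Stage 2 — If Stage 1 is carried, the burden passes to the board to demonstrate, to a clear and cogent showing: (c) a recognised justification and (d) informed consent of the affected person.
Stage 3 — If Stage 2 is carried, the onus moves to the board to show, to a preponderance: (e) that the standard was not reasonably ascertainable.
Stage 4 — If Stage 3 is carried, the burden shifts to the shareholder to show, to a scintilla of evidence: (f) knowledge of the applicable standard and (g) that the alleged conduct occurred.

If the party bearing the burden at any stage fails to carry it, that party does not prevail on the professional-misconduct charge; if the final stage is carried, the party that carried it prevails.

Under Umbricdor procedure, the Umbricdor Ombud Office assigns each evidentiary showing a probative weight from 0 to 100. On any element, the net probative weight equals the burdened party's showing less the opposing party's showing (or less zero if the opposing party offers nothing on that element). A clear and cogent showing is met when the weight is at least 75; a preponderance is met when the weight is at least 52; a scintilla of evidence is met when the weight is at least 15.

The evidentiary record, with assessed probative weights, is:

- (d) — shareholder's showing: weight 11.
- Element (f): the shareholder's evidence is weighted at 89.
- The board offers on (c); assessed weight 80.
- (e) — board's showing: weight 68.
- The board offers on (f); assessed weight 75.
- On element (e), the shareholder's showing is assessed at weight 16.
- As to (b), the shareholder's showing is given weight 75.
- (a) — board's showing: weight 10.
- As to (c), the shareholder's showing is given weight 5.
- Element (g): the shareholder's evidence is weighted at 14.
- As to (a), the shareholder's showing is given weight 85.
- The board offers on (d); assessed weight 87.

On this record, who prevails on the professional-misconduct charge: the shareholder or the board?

board

Stage 1 (shareholder, a clear and cogent showing, weight is at least 75): (a) net 85−10=75 ≥ 75 — meets; (b) 75 ≥ 75 — meets.
  The shareholder carries Stage 1; the board now bears the burden.
Stage 2 (board, a clear and cogent showing, weight is at least 75): (c) net 80−5=75 ≥ 75 — meets; (d) net 87−11=76 ≥ 75 — meets.
  All elements met. The board retains the burden for Stage 3.
Stage 3 (board, a preponderance, weight is at least 52): (e) net 68−16=52 ≥ 52 — meets.
  Stage 3 is satisfied; the onus moves to the shareholder.
Stage 4 (shareholder, a scintilla of evidence, weight is at least 15): (f) net 89−75=14 < 15 — fails; (g) 14 < 15 — fails.
  The shareholder does not carry Stage 4.
So the board prevails.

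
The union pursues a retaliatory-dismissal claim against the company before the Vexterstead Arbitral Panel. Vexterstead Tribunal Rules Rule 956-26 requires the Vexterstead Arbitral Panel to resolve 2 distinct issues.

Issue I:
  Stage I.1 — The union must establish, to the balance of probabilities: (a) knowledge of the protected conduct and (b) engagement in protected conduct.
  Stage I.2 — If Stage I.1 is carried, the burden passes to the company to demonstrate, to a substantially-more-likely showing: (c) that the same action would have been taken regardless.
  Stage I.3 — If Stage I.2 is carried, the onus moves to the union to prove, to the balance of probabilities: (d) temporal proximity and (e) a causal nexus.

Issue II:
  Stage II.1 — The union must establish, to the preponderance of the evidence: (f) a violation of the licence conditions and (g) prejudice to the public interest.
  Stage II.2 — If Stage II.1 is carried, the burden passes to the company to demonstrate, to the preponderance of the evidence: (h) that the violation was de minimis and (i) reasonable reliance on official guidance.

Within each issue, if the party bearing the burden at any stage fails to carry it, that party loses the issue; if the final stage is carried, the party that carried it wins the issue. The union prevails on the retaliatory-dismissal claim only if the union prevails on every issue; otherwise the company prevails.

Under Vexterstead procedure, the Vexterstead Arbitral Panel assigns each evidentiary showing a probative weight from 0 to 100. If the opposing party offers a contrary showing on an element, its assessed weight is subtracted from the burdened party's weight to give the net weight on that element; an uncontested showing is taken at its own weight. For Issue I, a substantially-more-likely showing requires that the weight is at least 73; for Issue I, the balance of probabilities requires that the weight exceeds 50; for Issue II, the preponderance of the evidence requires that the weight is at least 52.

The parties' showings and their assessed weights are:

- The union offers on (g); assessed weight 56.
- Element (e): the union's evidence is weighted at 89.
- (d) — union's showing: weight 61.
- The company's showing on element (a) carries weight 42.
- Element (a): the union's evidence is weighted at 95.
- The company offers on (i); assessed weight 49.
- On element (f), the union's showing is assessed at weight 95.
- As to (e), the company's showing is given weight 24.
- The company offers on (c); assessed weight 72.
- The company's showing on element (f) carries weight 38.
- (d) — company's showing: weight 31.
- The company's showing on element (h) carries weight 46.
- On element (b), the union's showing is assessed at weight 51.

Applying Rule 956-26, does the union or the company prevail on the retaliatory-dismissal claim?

— Issue I —
Stage I.1 (union, the balance of probabilities, weight exceeds 50): (a) net 95−42=53 > 50 — meets; (b) 51 > 50 — meets.
  Stage I.1 carried; the burden shifts to the company.
Stage I.2 (company, a substantially-more-likely showing, weight is at least 73): (c) 72 < 73 — fails.
  Not every element is met, so the company fails to carry Stage I.2.
The union prevails on this issue.
— Issue II —
At Stage II.1 the union must meet the preponderance of the evidence (weight is at least 52): on (f) the weight is 95 less the opposing 38 gives net 57, ≥ 52, so (f) meets the standard; on (g) the weight is 56, ≥ 52, so (g) meets the standard.
  Stage II.1 is satisfied; the onus moves to the company.
At Stage II.2 the company must meet the preponderance of the evidence (weight is at least 52): on (h) the weight is 46, which does not reach 52, so (h) does not meet the standard; on (i) the weight is 49, < 52, so (i) does not meet the standard.
  Stage II.2 not carried; the company fails its burden.
The union prevails on this issue.
Per-issue: Issue I → union; Issue II → union. The union must prevail on every issue; overall, the union prevails.

union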